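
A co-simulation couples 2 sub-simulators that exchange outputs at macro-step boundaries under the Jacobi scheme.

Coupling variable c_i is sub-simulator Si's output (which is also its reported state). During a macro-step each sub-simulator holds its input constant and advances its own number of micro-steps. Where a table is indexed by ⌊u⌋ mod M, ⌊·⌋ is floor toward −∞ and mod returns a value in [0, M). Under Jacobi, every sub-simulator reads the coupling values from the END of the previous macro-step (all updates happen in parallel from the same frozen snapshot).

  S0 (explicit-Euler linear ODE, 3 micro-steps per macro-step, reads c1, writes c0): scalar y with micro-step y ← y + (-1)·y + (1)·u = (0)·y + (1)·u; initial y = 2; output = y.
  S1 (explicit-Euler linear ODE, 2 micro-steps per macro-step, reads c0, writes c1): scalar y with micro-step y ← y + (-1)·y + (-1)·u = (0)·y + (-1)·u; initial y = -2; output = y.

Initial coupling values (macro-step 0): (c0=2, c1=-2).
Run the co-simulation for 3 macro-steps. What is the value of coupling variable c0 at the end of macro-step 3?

c0 at macro-step 3 = 2

macro 1: S0 reads c1=-2 → after 3×micro: -2; S1 reads c0=2 → after 2×micro: -2 ⇒ (c0=-2, c1=-2)
macro 2: S0 reads c1=-2 → after 3×micro: -2; S1 reads c0=-2 → after 2×micro: 2 ⇒ (c0=-2, c1=2)
macro 3: S0 reads c1=2 → after 3×micro: 2; S1 reads c0=-2 → after 2×micro: 2 ⇒ (c0=2, c1=2)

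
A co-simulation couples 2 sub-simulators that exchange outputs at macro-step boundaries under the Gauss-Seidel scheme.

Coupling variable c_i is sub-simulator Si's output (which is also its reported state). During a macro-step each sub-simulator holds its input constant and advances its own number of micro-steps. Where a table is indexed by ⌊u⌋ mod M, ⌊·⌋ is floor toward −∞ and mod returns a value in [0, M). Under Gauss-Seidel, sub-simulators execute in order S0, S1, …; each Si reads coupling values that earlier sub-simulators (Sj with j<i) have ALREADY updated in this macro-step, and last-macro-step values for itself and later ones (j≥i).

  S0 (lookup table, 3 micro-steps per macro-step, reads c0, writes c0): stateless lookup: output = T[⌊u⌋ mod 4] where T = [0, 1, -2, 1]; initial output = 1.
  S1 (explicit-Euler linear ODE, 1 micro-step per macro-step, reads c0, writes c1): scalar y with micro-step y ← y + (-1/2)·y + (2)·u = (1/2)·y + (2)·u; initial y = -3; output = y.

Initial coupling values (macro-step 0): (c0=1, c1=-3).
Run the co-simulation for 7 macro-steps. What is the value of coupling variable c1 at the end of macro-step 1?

macro 1: S0 reads c0=1 → after 3×micro: 1; S1 reads c0=1 → after 1×micro: 1/2 ⇒ (c0=1, c1=1/2)
macro 2: S0 reads c0=1 → after 3×micro: 1; S1 reads c0=1 → after 1×micro: 9/4 ⇒ (c0=1, c1=9/4)
macro 3: S0 reads c0=1 → after 3×micro: 1; S1 reads c0=1 → after 1×micro: 25/8 ⇒ (c0=1, c1=25/8)
macro 4: S0 reads c0=1 → after 3×micro: 1; S1 reads c0=1 → after 1×micro: 57/16 ⇒ (c0=1, c1=57/16)
macro 5: S0 reads c0=1 → after 3×micro: 1; S1 reads c0=1 → after 1×micro: 121/32 ⇒ (c0=1, c1=121/32)
macro 6: S0 reads c0=1 → after 3×micro: 1; S1 reads c0=1 → after 1×micro: 249/64 ⇒ (c0=1, c1=249/64)
macro 7: S0 reads c0=1 → after 3×micro: 1; S1 reads c0=1 → after 1×micro: 505/128 ⇒ (c0=1, c1=505/128)

c1 at macro-step 1 = 1/2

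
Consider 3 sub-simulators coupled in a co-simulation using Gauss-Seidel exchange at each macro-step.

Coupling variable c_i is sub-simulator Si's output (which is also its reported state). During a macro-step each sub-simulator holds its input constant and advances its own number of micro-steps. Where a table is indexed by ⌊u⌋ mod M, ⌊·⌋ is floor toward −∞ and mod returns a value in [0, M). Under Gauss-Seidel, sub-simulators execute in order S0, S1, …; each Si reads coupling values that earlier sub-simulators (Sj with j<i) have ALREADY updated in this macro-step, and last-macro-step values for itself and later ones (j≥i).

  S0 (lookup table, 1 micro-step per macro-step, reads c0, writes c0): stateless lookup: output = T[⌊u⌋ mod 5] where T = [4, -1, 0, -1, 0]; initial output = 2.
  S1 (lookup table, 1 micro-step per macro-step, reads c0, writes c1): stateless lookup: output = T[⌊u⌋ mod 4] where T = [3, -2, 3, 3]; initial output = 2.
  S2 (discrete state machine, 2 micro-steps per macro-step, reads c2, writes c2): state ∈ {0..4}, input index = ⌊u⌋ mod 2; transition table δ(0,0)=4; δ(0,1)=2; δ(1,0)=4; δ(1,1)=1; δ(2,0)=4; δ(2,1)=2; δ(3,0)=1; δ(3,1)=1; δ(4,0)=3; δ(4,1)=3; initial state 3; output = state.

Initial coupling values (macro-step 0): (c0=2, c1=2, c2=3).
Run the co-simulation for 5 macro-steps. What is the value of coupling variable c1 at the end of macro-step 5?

c1 at macro-step 5 = 3

macro 1: S0 reads c0=2 → after 1×micro: 0; S1 reads c0=0 → after 1×micro: 3; S2 reads c2=3 → after 2×micro: 1 ⇒ (c0=0, c1=3, c2=1)
macro 2: S0 reads c0=0 → after 1×micro: 4; S1 reads c0=4 → after 1×micro: 3; S2 reads c2=1 → after 2×micro: 1 ⇒ (c0=4, c1=3, c2=1)
macro 3: S0 reads c0=4 → after 1×micro: 0; S1 reads c0=0 → after 1×micro: 3; S2 reads c2=1 → after 2×micro: 1 ⇒ (c0=0, c1=3, c2=1)
macro 4: S0 reads c0=0 → after 1×micro: 4; S1 reads c0=4 → after 1×micro: 3; S2 reads c2=1 → after 2×micro: 1 ⇒ (c0=4, c1=3, c2=1)
macro 5: S0 reads c0=4 → after 1×micro: 0; S1 reads c0=0 → after 1×micro: 3; S2 reads c2=1 → after 2×micro: 1 ⇒ (c0=0, c1=3, c2=1)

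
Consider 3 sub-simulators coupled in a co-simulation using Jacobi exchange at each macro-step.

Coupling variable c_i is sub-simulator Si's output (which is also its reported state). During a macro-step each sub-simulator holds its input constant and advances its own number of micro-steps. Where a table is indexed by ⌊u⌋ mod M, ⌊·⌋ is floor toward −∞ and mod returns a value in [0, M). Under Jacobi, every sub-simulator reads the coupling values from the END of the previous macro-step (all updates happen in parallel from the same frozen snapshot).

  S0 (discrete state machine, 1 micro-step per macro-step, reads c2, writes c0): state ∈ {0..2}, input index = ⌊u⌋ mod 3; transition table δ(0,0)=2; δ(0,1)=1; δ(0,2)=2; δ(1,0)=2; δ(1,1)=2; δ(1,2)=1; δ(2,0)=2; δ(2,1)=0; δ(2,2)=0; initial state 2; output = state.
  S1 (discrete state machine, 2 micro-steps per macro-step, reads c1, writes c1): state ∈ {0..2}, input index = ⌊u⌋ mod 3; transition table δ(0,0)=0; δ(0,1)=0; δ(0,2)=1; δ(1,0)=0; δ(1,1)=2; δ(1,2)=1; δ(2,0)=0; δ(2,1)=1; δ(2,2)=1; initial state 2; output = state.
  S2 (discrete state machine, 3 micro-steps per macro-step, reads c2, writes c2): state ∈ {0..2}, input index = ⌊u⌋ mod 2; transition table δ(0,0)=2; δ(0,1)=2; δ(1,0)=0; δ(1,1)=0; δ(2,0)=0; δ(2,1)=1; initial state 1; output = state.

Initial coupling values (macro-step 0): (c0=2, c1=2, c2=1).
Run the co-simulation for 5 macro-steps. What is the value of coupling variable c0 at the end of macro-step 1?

c0 at macro-step 1 = 0

macro 1: S0 reads c2=1 → after 1×micro: 0; S1 reads c1=2 → after 2×micro: 1; S2 reads c2=1 → after 3×micro: 1 ⇒ (c0=0, c1=1, c2=1)
macro 2: S0 reads c2=1 → after 1×micro: 1; S1 reads c1=1 → after 2×micro: 1; S2 reads c2=1 → after 3×micro: 1 ⇒ (c0=1, c1=1, c2=1)
macro 3: S0 reads c2=1 → after 1×micro: 2; S1 reads c1=1 → after 2×micro: 1; S2 reads c2=1 → after 3×micro: 1 ⇒ (c0=2, c1=1, c2=1)
macro 4: S0 reads c2=1 → after 1×micro: 0; S1 reads c1=1 → after 2×micro: 1; S2 reads c2=1 → after 3×micro: 1 ⇒ (c0=0, c1=1, c2=1)
macro 5: S0 reads c2=1 → after 1×micro: 1; S1 reads c1=1 → after 2×micro: 1; S2 reads c2=1 → after 3×micro: 1 ⇒ (c0=1, c1=1, c2=1)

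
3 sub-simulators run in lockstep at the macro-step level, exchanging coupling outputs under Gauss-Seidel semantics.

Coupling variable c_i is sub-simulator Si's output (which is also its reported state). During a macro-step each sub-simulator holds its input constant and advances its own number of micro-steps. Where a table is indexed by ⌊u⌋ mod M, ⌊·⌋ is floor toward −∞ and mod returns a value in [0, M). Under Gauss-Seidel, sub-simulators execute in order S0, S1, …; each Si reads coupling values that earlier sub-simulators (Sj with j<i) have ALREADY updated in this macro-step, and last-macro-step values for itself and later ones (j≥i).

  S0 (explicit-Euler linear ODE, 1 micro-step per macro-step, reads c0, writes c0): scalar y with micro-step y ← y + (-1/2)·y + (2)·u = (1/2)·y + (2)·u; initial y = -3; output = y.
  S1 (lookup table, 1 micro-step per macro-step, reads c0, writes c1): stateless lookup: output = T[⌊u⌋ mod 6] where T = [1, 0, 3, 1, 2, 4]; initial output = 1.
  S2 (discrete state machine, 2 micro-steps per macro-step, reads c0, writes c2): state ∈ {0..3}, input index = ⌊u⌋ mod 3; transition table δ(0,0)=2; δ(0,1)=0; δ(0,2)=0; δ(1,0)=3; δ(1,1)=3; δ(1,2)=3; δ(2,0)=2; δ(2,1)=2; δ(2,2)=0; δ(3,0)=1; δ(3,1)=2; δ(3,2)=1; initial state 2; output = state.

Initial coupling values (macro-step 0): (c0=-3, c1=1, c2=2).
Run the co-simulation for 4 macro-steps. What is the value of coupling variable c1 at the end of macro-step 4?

c1 at macro-step 4 = 3

macro 1: S0 reads c0=-3 → after 1×micro: -15/2; S1 reads c0=-15/2 → after 1×micro: 2; S2 reads c0=-15/2 → after 2×micro: 2 ⇒ (c0=-15/2, c1=2, c2=2)
macro 2: S0 reads c0=-15/2 → after 1×micro: -75/4; S1 reads c0=-75/4 → after 1×micro: 4; S2 reads c0=-75/4 → after 2×micro: 0 ⇒ (c0=-75/4, c1=4, c2=0)
macro 3: S0 reads c0=-75/4 → after 1×micro: -375/8; S1 reads c0=-375/8 → after 1×micro: 0; S2 reads c0=-375/8 → after 2×micro: 0 ⇒ (c0=-375/8, c1=0, c2=0)
macro 4: S0 reads c0=-375/8 → after 1×micro: -1875/16; S1 reads c0=-1875/16 → after 1×micro: 3; S2 reads c0=-1875/16 → after 2×micro: 0 ⇒ (c0=-1875/16, c1=3, c2=0)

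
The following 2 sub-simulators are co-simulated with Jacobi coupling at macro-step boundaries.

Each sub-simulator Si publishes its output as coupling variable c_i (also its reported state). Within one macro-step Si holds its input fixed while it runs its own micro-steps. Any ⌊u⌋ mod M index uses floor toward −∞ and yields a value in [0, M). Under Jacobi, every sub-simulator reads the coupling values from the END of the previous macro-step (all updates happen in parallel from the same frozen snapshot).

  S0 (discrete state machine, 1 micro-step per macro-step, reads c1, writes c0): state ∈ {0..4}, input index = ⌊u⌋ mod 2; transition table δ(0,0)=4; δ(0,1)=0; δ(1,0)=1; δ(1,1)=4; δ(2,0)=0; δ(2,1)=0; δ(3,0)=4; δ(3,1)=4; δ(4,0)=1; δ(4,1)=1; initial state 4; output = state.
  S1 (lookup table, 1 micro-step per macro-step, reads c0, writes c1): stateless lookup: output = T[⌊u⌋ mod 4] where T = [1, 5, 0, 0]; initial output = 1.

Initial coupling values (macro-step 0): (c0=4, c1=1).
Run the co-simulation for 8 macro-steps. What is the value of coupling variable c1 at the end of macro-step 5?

c1 at macro-step 5 = 1

macro 1: S0 reads c1=1 → after 1×micro: 1; S1 reads c0=4 → after 1×micro: 1 ⇒ (c0=1, c1=1)
macro 2: S0 reads c1=1 → after 1×micro: 4; S1 reads c0=1 → after 1×micro: 5 ⇒ (c0=4, c1=5)
macro 3: S0 reads c1=5 → after 1×micro: 1; S1 reads c0=4 → after 1×micro: 1 ⇒ (c0=1, c1=1)
macro 4: S0 reads c1=1 → after 1×micro: 4; S1 reads c0=1 → after 1×micro: 5 ⇒ (c0=4, c1=5)
macro 5: S0 reads c1=5 → after 1×micro: 1; S1 reads c0=4 → after 1×micro: 1 ⇒ (c0=1, c1=1)
macro 6: S0 reads c1=1 → after 1×micro: 4; S1 reads c0=1 → after 1×micro: 5 ⇒ (c0=4, c1=5)
macro 7: S0 reads c1=5 → after 1×micro: 1; S1 reads c0=4 → after 1×micro: 1 ⇒ (c0=1, c1=1)
macro 8: S0 reads c1=1 → after 1×micro: 4; S1 reads c0=1 → after 1×micro: 5 ⇒ (c0=4, c1=5)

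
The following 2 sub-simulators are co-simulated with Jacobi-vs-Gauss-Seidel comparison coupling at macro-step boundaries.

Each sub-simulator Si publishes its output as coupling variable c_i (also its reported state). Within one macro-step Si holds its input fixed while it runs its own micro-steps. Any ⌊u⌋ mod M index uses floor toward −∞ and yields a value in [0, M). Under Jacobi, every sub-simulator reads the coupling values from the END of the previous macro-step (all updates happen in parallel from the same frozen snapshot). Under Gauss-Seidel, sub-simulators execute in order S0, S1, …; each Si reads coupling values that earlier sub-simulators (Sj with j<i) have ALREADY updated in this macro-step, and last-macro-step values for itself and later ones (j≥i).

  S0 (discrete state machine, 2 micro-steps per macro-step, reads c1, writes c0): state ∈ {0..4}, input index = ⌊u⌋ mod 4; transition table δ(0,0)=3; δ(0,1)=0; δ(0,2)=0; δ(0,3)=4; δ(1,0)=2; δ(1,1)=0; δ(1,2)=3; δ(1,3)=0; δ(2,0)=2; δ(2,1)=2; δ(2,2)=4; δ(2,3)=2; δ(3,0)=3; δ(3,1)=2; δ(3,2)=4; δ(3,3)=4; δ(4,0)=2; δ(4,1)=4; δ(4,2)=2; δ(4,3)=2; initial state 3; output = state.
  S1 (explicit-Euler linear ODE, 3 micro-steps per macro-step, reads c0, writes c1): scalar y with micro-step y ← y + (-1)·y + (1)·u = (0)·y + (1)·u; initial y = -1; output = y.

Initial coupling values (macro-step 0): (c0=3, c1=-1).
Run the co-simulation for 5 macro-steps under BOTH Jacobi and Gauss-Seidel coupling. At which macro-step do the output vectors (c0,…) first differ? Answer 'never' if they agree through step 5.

[Jacobi] macro 1: S0 reads c1=-1 → after 2×micro: 2; S1 reads c0=3 → after 3×micro: 3 ⇒ (c0=2, c1=3)
[Jacobi] macro 2: S0 reads c1=3 → after 2×micro: 2; S1 reads c0=2 → after 3×micro: 2 ⇒ (c0=2, c1=2)
[Jacobi] macro 3: S0 reads c1=2 → after 2×micro: 2; S1 reads c0=2 → after 3×micro: 2 ⇒ (c0=2, c1=2)
[Jacobi] macro 4: S0 reads c1=2 → after 2×micro: 2; S1 reads c0=2 → after 3×micro: 2 ⇒ (c0=2, c1=2)
[Jacobi] macro 5: S0 reads c1=2 → after 2×micro: 2; S1 reads c0=2 → after 3×micro: 2 ⇒ (c0=2, c1=2)
[Gauss-Seidel] macro 1: S0 reads c1=-1 → after 2×micro: 2; S1 reads c0=2 → after 3×micro: 2 ⇒ (c0=2, c1=2)
[Gauss-Seidel] macro 2: S0 reads c1=2 → after 2×micro: 2; S1 reads c0=2 → after 3×micro: 2 ⇒ (c0=2, c1=2)
[Gauss-Seidel] macro 3: S0 reads c1=2 → after 2×micro: 2; S1 reads c0=2 → after 3×micro: 2 ⇒ (c0=2, c1=2)
[Gauss-Seidel] macro 4: S0 reads c1=2 → after 2×micro: 2; S1 reads c0=2 → after 3×micro: 2 ⇒ (c0=2, c1=2)
[Gauss-Seidel] macro 5: S0 reads c1=2 → after 2×micro: 2; S1 reads c0=2 → after 3×micro: 2 ⇒ (c0=2, c1=2)

first divergence at macro-step: 1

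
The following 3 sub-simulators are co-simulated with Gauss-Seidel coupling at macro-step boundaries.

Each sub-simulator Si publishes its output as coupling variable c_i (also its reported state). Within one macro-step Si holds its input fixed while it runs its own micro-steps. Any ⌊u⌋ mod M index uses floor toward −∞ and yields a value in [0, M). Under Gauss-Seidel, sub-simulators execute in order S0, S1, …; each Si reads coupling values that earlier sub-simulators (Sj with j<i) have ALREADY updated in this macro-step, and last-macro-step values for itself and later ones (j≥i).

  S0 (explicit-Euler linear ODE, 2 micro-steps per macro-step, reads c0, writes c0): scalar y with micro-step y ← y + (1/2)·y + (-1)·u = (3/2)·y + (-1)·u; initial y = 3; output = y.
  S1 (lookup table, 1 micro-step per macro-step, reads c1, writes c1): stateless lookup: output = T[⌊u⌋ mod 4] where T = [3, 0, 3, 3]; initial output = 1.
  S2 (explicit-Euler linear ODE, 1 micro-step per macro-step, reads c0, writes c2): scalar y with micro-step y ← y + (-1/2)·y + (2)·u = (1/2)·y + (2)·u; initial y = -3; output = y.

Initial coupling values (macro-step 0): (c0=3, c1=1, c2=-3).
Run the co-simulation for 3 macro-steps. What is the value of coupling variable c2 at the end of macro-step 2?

c2 at macro-step 2 = -9/8

macro 1: S0 reads c0=3 → after 2×micro: -3/4; S1 reads c1=1 → after 1×micro: 0; S2 reads c0=-3/4 → after 1×micro: -3 ⇒ (c0=-3/4, c1=0, c2=-3)
macro 2: S0 reads c0=-3/4 → after 2×micro: 3/16; S1 reads c1=0 → after 1×micro: 3; S2 reads c0=3/16 → after 1×micro: -9/8 ⇒ (c0=3/16, c1=3, c2=-9/8)
macro 3: S0 reads c0=3/16 → after 2×micro: -3/64; S1 reads c1=3 → after 1×micro: 3; S2 reads c0=-3/64 → after 1×micro: -21/32 ⇒ (c0=-3/64, c1=3, c2=-21/32)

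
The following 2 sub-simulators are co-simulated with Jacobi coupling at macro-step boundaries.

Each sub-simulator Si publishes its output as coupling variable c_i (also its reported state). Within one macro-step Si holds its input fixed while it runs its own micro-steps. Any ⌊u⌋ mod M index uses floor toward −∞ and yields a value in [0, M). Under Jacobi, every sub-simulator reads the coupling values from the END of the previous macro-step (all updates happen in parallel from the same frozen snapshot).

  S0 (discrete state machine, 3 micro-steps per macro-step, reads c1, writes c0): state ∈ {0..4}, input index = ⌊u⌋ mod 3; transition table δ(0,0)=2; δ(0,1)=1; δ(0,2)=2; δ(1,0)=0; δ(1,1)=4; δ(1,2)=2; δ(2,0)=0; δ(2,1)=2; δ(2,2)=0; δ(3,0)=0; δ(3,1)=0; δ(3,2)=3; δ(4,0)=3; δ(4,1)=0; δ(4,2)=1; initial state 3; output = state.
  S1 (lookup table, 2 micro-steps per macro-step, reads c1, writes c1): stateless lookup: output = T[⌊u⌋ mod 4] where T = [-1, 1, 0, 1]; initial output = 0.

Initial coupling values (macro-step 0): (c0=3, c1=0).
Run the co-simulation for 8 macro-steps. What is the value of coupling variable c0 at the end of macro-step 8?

c0 at macro-step 8 = 2

macro 1: S0 reads c1=0 → after 3×micro: 0; S1 reads c1=0 → after 2×micro: -1 ⇒ (c0=0, c1=-1)
macro 2: S0 reads c1=-1 → after 3×micro: 2; S1 reads c1=-1 → after 2×micro: 1 ⇒ (c0=2, c1=1)
macro 3: S0 reads c1=1 → after 3×micro: 2; S1 reads c1=1 → after 2×micro: 1 ⇒ (c0=2, c1=1)
macro 4: S0 reads c1=1 → after 3×micro: 2; S1 reads c1=1 → after 2×micro: 1 ⇒ (c0=2, c1=1)
macro 5: S0 reads c1=1 → after 3×micro: 2; S1 reads c1=1 → after 2×micro: 1 ⇒ (c0=2, c1=1)
macro 6: S0 reads c1=1 → after 3×micro: 2; S1 reads c1=1 → after 2×micro: 1 ⇒ (c0=2, c1=1)
macro 7: S0 reads c1=1 → after 3×micro: 2; S1 reads c1=1 → after 2×micro: 1 ⇒ (c0=2, c1=1)
macro 8: S0 reads c1=1 → after 3×micro: 2; S1 reads c1=1 → after 2×micro: 1 ⇒ (c0=2, c1=1)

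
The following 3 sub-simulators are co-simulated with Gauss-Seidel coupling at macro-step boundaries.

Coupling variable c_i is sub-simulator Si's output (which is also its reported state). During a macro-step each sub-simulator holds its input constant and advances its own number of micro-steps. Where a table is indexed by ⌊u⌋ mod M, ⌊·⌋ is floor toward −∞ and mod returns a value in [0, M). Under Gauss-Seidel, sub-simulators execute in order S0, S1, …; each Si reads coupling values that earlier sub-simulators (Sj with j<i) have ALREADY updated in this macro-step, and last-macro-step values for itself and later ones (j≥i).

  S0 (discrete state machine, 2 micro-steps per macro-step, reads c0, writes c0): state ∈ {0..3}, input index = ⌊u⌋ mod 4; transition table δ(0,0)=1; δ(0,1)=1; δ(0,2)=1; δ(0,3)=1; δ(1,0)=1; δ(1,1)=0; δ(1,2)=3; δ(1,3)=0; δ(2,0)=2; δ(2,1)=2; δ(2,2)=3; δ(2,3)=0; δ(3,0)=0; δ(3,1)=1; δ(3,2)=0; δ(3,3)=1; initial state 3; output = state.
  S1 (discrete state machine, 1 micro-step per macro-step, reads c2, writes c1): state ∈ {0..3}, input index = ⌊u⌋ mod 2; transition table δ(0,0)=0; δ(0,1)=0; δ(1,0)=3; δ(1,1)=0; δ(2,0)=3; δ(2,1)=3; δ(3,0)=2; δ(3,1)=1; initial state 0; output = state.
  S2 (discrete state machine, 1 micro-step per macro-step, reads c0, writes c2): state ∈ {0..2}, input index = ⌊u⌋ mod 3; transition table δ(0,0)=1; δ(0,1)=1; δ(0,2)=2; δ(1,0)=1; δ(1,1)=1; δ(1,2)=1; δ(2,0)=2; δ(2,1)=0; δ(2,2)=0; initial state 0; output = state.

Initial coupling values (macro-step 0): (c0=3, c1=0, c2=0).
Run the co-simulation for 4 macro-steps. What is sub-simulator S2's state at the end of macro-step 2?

S2 state at macro-step 2 = 1

macro 1: S0 reads c0=3 → after 2×micro: 0; S1 reads c2=0 → after 1×micro: 0; S2 reads c0=0 → after 1×micro: 1 ⇒ (c0=0, c1=0, c2=1)
macro 2: S0 reads c0=0 → after 2×micro: 1; S1 reads c2=1 → after 1×micro: 0; S2 reads c0=1 → after 1×micro: 1 ⇒ (c0=1, c1=0, c2=1)
macro 3: S0 reads c0=1 → after 2×micro: 1; S1 reads c2=1 → after 1×micro: 0; S2 reads c0=1 → after 1×micro: 1 ⇒ (c0=1, c1=0, c2=1)
macro 4: S0 reads c0=1 → after 2×micro: 1; S1 reads c2=1 → after 1×micro: 0; S2 reads c0=1 → after 1×micro: 1 ⇒ (c0=1, c1=0, c2=1)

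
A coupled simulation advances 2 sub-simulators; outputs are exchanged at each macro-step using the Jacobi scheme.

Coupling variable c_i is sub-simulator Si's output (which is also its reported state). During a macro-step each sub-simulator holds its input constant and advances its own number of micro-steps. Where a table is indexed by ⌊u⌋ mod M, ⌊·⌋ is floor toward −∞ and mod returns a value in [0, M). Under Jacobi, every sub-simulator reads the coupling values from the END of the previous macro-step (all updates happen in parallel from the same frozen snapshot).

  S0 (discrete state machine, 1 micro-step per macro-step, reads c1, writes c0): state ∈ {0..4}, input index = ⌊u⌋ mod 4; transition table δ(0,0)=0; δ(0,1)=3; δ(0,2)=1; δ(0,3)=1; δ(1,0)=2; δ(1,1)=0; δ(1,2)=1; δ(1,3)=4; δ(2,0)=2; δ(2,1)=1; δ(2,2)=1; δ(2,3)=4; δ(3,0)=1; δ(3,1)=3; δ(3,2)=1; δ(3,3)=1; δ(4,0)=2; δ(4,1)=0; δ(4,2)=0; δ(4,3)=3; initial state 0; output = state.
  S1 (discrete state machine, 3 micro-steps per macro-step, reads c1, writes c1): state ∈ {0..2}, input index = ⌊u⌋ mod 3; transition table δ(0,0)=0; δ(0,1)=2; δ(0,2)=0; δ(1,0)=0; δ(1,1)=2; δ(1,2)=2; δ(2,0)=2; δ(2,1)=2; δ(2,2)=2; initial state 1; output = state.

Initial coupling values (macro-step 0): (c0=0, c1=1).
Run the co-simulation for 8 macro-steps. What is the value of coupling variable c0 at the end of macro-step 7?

macro 1: S0 reads c1=1 → after 1×micro: 3; S1 reads c1=1 → after 3×micro: 2 ⇒ (c0=3, c1=2)
macro 2: S0 reads c1=2 → after 1×micro: 1; S1 reads c1=2 → after 3×micro: 2 ⇒ (c0=1, c1=2)
macro 3: S0 reads c1=2 → after 1×micro: 1; S1 reads c1=2 → after 3×micro: 2 ⇒ (c0=1, c1=2)
macro 4: S0 reads c1=2 → after 1×micro: 1; S1 reads c1=2 → after 3×micro: 2 ⇒ (c0=1, c1=2)
macro 5: S0 reads c1=2 → after 1×micro: 1; S1 reads c1=2 → after 3×micro: 2 ⇒ (c0=1, c1=2)
macro 6: S0 reads c1=2 → after 1×micro: 1; S1 reads c1=2 → after 3×micro: 2 ⇒ (c0=1, c1=2)
macro 7: S0 reads c1=2 → after 1×micro: 1; S1 reads c1=2 → after 3×micro: 2 ⇒ (c0=1, c1=2)
macro 8: S0 reads c1=2 → after 1×micro: 1; S1 reads c1=2 → after 3×micro: 2 ⇒ (c0=1, c1=2)

c0 at macro-step 7 = 1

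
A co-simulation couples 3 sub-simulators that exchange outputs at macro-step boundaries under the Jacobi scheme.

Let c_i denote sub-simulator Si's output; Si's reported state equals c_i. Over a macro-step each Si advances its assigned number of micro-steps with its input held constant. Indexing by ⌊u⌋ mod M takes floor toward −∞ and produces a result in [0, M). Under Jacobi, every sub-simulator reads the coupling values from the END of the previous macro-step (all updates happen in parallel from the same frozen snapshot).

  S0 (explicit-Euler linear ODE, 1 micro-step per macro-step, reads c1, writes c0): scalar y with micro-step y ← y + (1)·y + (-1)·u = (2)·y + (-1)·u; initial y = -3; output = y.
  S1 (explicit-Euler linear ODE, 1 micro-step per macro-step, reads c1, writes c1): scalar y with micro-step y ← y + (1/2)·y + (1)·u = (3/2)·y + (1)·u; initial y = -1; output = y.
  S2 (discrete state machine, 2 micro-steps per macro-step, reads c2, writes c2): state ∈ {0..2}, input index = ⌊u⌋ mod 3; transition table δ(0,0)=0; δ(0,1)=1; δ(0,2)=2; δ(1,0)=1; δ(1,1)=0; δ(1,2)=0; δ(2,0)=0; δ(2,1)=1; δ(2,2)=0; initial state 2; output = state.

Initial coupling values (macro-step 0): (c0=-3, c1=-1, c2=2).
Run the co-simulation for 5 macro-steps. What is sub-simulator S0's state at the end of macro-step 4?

macro 1: S0 reads c1=-1 → after 1×micro: -5; S1 reads c1=-1 → after 1×micro: -5/2; S2 reads c2=2 → after 2×micro: 2 ⇒ (c0=-5, c1=-5/2, c2=2)
macro 2: S0 reads c1=-5/2 → after 1×micro: -15/2; S1 reads c1=-5/2 → after 1×micro: -25/4; S2 reads c2=2 → after 2×micro: 2 ⇒ (c0=-15/2, c1=-25/4, c2=2)
macro 3: S0 reads c1=-25/4 → after 1×micro: -35/4; S1 reads c1=-25/4 → after 1×micro: -125/8; S2 reads c2=2 → after 2×micro: 2 ⇒ (c0=-35/4, c1=-125/8, c2=2)
macro 4: S0 reads c1=-125/8 → after 1×micro: -15/8; S1 reads c1=-125/8 → after 1×micro: -625/16; S2 reads c2=2 → after 2×micro: 2 ⇒ (c0=-15/8, c1=-625/16, c2=2)
macro 5: S0 reads c1=-625/16 → after 1×micro: 565/16; S1 reads c1=-625/16 → after 1×micro: -3125/32; S2 reads c2=2 → after 2×micro: 2 ⇒ (c0=565/16, c1=-3125/32, c2=2)

S0 state at macro-step 4 = -15/8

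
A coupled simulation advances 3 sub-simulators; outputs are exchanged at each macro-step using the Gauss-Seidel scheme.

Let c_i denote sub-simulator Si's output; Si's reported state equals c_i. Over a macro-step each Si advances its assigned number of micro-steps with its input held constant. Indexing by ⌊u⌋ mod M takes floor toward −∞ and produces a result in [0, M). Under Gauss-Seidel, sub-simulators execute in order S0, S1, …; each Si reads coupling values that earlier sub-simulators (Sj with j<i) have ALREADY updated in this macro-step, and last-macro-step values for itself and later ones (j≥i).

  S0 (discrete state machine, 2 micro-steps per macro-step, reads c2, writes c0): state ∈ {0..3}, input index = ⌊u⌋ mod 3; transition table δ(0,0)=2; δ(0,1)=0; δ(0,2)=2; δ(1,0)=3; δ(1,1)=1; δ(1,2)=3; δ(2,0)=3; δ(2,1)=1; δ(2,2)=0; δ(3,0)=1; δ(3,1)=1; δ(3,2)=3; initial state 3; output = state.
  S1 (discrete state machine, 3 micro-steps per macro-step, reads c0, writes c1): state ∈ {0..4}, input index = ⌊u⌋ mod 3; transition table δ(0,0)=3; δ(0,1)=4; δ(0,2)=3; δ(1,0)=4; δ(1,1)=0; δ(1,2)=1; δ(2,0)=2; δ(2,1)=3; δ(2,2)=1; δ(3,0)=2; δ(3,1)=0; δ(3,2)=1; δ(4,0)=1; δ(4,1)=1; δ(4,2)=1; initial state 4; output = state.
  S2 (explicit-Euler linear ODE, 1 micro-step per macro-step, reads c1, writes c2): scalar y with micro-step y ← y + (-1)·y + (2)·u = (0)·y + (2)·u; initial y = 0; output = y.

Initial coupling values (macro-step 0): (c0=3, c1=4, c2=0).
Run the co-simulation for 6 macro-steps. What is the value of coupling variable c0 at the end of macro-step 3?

c0 at macro-step 3 = 3

macro 1: S0 reads c2=0 → after 2×micro: 3; S1 reads c0=3 → after 3×micro: 1; S2 reads c1=1 → after 1×micro: 2 ⇒ (c0=3, c1=1, c2=2)
macro 2: S0 reads c2=2 → after 2×micro: 3; S1 reads c0=3 → after 3×micro: 4; S2 reads c1=4 → after 1×micro: 8 ⇒ (c0=3, c1=4, c2=8)
macro 3: S0 reads c2=8 → after 2×micro: 3; S1 reads c0=3 → after 3×micro: 1; S2 reads c1=1 → after 1×micro: 2 ⇒ (c0=3, c1=1, c2=2)
macro 4: S0 reads c2=2 → after 2×micro: 3; S1 reads c0=3 → after 3×micro: 4; S2 reads c1=4 → after 1×micro: 8 ⇒ (c0=3, c1=4, c2=8)
macro 5: S0 reads c2=8 → after 2×micro: 3; S1 reads c0=3 → after 3×micro: 1; S2 reads c1=1 → after 1×micro: 2 ⇒ (c0=3, c1=1, c2=2)
macro 6: S0 reads c2=2 → after 2×micro: 3; S1 reads c0=3 → after 3×micro: 4; S2 reads c1=4 → after 1×micro: 8 ⇒ (c0=3, c1=4, c2=8)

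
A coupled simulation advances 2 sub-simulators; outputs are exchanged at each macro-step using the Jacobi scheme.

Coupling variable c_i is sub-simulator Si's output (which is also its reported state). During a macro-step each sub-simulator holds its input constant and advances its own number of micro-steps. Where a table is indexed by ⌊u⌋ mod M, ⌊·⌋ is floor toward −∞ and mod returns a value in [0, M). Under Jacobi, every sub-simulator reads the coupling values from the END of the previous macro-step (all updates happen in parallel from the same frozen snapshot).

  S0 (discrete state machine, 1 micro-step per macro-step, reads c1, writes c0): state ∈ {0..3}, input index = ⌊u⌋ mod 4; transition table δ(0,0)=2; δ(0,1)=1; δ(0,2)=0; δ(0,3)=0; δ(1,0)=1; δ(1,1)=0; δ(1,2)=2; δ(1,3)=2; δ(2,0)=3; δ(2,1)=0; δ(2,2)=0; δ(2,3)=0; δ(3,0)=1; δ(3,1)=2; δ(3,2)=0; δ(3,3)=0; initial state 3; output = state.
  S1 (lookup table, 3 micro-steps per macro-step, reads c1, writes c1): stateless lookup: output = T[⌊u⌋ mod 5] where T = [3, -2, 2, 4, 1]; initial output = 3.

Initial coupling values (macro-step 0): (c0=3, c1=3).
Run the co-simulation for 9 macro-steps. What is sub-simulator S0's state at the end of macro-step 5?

S0 state at macro-step 5 = 2

macro 1: S0 reads c1=3 → after 1×micro: 0; S1 reads c1=3 → after 3×micro: 4 ⇒ (c0=0, c1=4)
macro 2: S0 reads c1=4 → after 1×micro: 2; S1 reads c1=4 → after 3×micro: 1 ⇒ (c0=2, c1=1)
macro 3: S0 reads c1=1 → after 1×micro: 0; S1 reads c1=1 → after 3×micro: -2 ⇒ (c0=0, c1=-2)
macro 4: S0 reads c1=-2 → after 1×micro: 0; S1 reads c1=-2 → after 3×micro: 4 ⇒ (c0=0, c1=4)
macro 5: S0 reads c1=4 → after 1×micro: 2; S1 reads c1=4 → after 3×micro: 1 ⇒ (c0=2, c1=1)
macro 6: S0 reads c1=1 → after 1×micro: 0; S1 reads c1=1 → after 3×micro: -2 ⇒ (c0=0, c1=-2)
macro 7: S0 reads c1=-2 → after 1×micro: 0; S1 reads c1=-2 → after 3×micro: 4 ⇒ (c0=0, c1=4)
macro 8: S0 reads c1=4 → after 1×micro: 2; S1 reads c1=4 → after 3×micro: 1 ⇒ (c0=2, c1=1)
macro 9: S0 reads c1=1 → after 1×micro: 0; S1 reads c1=1 → after 3×micro: -2 ⇒ (c0=0, c1=-2)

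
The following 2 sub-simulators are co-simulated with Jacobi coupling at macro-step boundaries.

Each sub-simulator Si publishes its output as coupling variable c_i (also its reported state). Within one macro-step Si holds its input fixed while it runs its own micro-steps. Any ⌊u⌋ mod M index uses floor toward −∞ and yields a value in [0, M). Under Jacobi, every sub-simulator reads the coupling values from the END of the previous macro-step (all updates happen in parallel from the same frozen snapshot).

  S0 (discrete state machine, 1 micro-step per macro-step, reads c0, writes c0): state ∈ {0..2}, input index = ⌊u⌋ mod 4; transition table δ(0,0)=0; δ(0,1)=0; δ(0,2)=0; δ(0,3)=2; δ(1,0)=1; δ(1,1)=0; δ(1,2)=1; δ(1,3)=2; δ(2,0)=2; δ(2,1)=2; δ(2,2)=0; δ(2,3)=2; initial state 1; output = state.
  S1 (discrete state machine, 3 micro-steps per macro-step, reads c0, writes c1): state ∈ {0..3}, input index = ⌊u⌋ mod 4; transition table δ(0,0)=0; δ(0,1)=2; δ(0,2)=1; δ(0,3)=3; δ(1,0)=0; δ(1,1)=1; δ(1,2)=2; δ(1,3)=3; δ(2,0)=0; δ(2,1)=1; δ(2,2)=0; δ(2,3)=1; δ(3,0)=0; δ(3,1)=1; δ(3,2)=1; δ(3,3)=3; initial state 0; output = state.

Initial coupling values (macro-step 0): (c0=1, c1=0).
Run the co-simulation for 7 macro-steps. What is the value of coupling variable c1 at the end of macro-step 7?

macro 1: S0 reads c0=1 → after 1×micro: 0; S1 reads c0=1 → after 3×micro: 1 ⇒ (c0=0, c1=1)
macro 2: S0 reads c0=0 → after 1×micro: 0; S1 reads c0=0 → after 3×micro: 0 ⇒ (c0=0, c1=0)
macro 3: S0 reads c0=0 → after 1×micro: 0; S1 reads c0=0 → after 3×micro: 0 ⇒ (c0=0, c1=0)
macro 4: S0 reads c0=0 → after 1×micro: 0; S1 reads c0=0 → after 3×micro: 0 ⇒ (c0=0, c1=0)
macro 5: S0 reads c0=0 → after 1×micro: 0; S1 reads c0=0 → after 3×micro: 0 ⇒ (c0=0, c1=0)
macro 6: S0 reads c0=0 → after 1×micro: 0; S1 reads c0=0 → after 3×micro: 0 ⇒ (c0=0, c1=0)
macro 7: S0 reads c0=0 → after 1×micro: 0; S1 reads c0=0 → after 3×micro: 0 ⇒ (c0=0, c1=0)

c1 at macro-step 7 = 0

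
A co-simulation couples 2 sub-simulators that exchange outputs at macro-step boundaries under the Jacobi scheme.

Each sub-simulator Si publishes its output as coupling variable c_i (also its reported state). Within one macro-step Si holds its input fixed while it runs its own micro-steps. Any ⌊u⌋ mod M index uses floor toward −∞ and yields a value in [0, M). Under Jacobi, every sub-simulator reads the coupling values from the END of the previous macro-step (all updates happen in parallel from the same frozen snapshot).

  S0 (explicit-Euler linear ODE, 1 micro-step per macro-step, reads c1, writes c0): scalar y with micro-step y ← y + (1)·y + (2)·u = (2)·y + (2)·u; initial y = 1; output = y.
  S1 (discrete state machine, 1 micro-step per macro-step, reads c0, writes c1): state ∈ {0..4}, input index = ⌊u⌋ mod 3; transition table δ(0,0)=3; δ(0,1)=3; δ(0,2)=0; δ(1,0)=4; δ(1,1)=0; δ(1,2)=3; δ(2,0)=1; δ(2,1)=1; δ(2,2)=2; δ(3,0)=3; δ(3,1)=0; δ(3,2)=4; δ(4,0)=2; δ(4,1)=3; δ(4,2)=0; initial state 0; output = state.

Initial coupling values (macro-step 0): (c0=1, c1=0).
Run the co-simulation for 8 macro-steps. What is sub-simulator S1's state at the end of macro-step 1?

macro 1: S0 reads c1=0 → after 1×micro: 2; S1 reads c0=1 → after 1×micro: 3 ⇒ (c0=2, c1=3)
macro 2: S0 reads c1=3 → after 1×micro: 10; S1 reads c0=2 → after 1×micro: 4 ⇒ (c0=10, c1=4)
macro 3: S0 reads c1=4 → after 1×micro: 28; S1 reads c0=10 → after 1×micro: 3 ⇒ (c0=28, c1=3)
macro 4: S0 reads c1=3 → after 1×micro: 62; S1 reads c0=28 → after 1×micro: 0 ⇒ (c0=62, c1=0)
macro 5: S0 reads c1=0 → after 1×micro: 124; S1 reads c0=62 → after 1×micro: 0 ⇒ (c0=124, c1=0)
macro 6: S0 reads c1=0 → after 1×micro: 248; S1 reads c0=124 → after 1×micro: 3 ⇒ (c0=248, c1=3)
macro 7: S0 reads c1=3 → after 1×micro: 502; S1 reads c0=248 → after 1×micro: 4 ⇒ (c0=502, c1=4)
macro 8: S0 reads c1=4 → after 1×micro: 1012; S1 reads c0=502 → after 1×micro: 3 ⇒ (c0=1012, c1=3)

S1 state at macro-step 1 = 3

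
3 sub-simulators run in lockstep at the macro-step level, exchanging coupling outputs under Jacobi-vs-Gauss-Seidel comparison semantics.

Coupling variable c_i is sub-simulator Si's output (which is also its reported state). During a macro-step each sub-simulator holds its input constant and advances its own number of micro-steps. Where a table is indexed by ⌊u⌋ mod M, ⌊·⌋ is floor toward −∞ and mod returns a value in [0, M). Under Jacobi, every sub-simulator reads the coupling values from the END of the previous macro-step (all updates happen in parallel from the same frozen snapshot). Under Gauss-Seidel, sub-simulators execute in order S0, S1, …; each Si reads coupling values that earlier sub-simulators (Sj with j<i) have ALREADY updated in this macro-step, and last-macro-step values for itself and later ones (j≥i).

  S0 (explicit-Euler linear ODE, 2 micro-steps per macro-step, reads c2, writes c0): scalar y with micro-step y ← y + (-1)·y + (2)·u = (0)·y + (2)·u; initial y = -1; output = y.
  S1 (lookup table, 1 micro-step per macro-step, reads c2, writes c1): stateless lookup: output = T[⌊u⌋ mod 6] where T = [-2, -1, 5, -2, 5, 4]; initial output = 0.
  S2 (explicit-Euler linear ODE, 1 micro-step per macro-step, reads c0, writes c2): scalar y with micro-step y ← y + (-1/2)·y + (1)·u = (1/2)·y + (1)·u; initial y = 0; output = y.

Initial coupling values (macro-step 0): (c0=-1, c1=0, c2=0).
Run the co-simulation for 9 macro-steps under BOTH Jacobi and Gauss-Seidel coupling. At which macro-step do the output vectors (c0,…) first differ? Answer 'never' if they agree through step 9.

[Jacobi] macro 1: S0 reads c2=0 → after 2×micro: 0; S1 reads c2=0 → after 1×micro: -2; S2 reads c0=-1 → after 1×micro: -1 ⇒ (c0=0, c1=-2, c2=-1)
[Jacobi] macro 2: S0 reads c2=-1 → after 2×micro: -2; S1 reads c2=-1 → after 1×micro: 4; S2 reads c0=0 → after 1×micro: -1/2 ⇒ (c0=-2, c1=4, c2=-1/2)
[Jacobi] macro 3: S0 reads c2=-1/2 → after 2×micro: -1; S1 reads c2=-1/2 → after 1×micro: 4; S2 reads c0=-2 → after 1×micro: -9/4 ⇒ (c0=-1, c1=4, c2=-9/4)
[Jacobi] macro 4: S0 reads c2=-9/4 → after 2×micro: -9/2; S1 reads c2=-9/4 → after 1×micro: -2; S2 reads c0=-1 → after 1×micro: -17/8 ⇒ (c0=-9/2, c1=-2, c2=-17/8)
[Jacobi] macro 5: S0 reads c2=-17/8 → after 2×micro: -17/4; S1 reads c2=-17/8 → after 1×micro: -2; S2 reads c0=-9/2 → after 1×micro: -89/16 ⇒ (c0=-17/4, c1=-2, c2=-89/16)
[Jacobi] macro 6: S0 reads c2=-89/16 → after 2×micro: -89/8; S1 reads c2=-89/16 → after 1×micro: -2; S2 reads c0=-17/4 → after 1×micro: -225/32 ⇒ (c0=-89/8, c1=-2, c2=-225/32)
[Jacobi] macro 7: S0 reads c2=-225/32 → after 2×micro: -225/16; S1 reads c2=-225/32 → after 1×micro: 5; S2 reads c0=-89/8 → after 1×micro: -937/64 ⇒ (c0=-225/16, c1=5, c2=-937/64)
[Jacobi] macro 8: S0 reads c2=-937/64 → after 2×micro: -937/32; S1 reads c2=-937/64 → after 1×micro: -2; S2 reads c0=-225/16 → after 1×micro: -2737/128 ⇒ (c0=-937/32, c1=-2, c2=-2737/128)
[Jacobi] macro 9: S0 reads c2=-2737/128 → after 2×micro: -2737/64; S1 reads c2=-2737/128 → after 1×micro: 5; S2 reads c0=-937/32 → after 1×micro: -10233/256 ⇒ (c0=-2737/64, c1=5, c2=-10233/256)
[Gauss-Seidel] macro 1: S0 reads c2=0 → after 2×micro: 0; S1 reads c2=0 → after 1×micro: -2; S2 reads c0=0 → after 1×micro: 0 ⇒ (c0=0, c1=-2, c2=0)
[Gauss-Seidel] macro 2: S0 reads c2=0 → after 2×micro: 0; S1 reads c2=0 → after 1×micro: -2; S2 reads c0=0 → after 1×micro: 0 ⇒ (c0=0, c1=-2, c2=0)
[Gauss-Seidel] macro 3: S0 reads c2=0 → after 2×micro: 0; S1 reads c2=0 → after 1×micro: -2; S2 reads c0=0 → after 1×micro: 0 ⇒ (c0=0, c1=-2, c2=0)
[Gauss-Seidel] macro 4: S0 reads c2=0 → after 2×micro: 0; S1 reads c2=0 → after 1×micro: -2; S2 reads c0=0 → after 1×micro: 0 ⇒ (c0=0, c1=-2, c2=0)
[Gauss-Seidel] macro 5: S0 reads c2=0 → after 2×micro: 0; S1 reads c2=0 → after 1×micro: -2; S2 reads c0=0 → after 1×micro: 0 ⇒ (c0=0, c1=-2, c2=0)
[Gauss-Seidel] macro 6: S0 reads c2=0 → after 2×micro: 0; S1 reads c2=0 → after 1×micro: -2; S2 reads c0=0 → after 1×micro: 0 ⇒ (c0=0, c1=-2, c2=0)
[Gauss-Seidel] macro 7: S0 reads c2=0 → after 2×micro: 0; S1 reads c2=0 → after 1×micro: -2; S2 reads c0=0 → after 1×micro: 0 ⇒ (c0=0, c1=-2, c2=0)
[Gauss-Seidel] macro 8: S0 reads c2=0 → after 2×micro: 0; S1 reads c2=0 → after 1×micro: -2; S2 reads c0=0 → after 1×micro: 0 ⇒ (c0=0, c1=-2, c2=0)
[Gauss-Seidel] macro 9: S0 reads c2=0 → after 2×micro: 0; S1 reads c2=0 → after 1×micro: -2; S2 reads c0=0 → after 1×micro: 0 ⇒ (c0=0, c1=-2, c2=0)

first divergence at macro-step: 1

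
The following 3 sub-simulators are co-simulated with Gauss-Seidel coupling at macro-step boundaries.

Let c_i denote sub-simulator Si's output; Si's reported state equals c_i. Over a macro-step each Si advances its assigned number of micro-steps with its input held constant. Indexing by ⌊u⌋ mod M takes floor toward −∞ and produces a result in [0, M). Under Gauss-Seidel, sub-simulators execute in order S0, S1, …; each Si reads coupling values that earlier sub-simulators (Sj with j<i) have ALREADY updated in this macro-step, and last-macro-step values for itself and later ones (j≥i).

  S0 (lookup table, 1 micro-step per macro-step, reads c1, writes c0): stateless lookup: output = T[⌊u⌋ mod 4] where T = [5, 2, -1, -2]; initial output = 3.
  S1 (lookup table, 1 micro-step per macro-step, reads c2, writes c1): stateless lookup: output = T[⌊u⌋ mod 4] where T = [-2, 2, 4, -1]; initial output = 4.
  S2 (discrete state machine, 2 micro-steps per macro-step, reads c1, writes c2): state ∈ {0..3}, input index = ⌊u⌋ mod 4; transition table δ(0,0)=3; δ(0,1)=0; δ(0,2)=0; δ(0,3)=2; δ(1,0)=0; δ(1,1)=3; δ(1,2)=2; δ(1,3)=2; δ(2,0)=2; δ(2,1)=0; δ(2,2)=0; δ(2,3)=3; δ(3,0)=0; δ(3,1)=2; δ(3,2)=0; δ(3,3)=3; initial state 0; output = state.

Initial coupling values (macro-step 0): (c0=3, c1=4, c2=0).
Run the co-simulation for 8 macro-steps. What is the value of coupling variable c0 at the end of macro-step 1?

macro 1: S0 reads c1=4 → after 1×micro: 5; S1 reads c2=0 → after 1×micro: -2; S2 reads c1=-2 → after 2×micro: 0 ⇒ (c0=5, c1=-2, c2=0)
macro 2: S0 reads c1=-2 → after 1×micro: -1; S1 reads c2=0 → after 1×micro: -2; S2 reads c1=-2 → after 2×micro: 0 ⇒ (c0=-1, c1=-2, c2=0)
macro 3: S0 reads c1=-2 → after 1×micro: -1; S1 reads c2=0 → after 1×micro: -2; S2 reads c1=-2 → after 2×micro: 0 ⇒ (c0=-1, c1=-2, c2=0)
macro 4: S0 reads c1=-2 → after 1×micro: -1; S1 reads c2=0 → after 1×micro: -2; S2 reads c1=-2 → after 2×micro: 0 ⇒ (c0=-1, c1=-2, c2=0)
macro 5: S0 reads c1=-2 → after 1×micro: -1; S1 reads c2=0 → after 1×micro: -2; S2 reads c1=-2 → after 2×micro: 0 ⇒ (c0=-1, c1=-2, c2=0)
macro 6: S0 reads c1=-2 → after 1×micro: -1; S1 reads c2=0 → after 1×micro: -2; S2 reads c1=-2 → after 2×micro: 0 ⇒ (c0=-1, c1=-2, c2=0)
macro 7: S0 reads c1=-2 → after 1×micro: -1; S1 reads c2=0 → after 1×micro: -2; S2 reads c1=-2 → after 2×micro: 0 ⇒ (c0=-1, c1=-2, c2=0)
macro 8: S0 reads c1=-2 → after 1×micro: -1; S1 reads c2=0 → after 1×micro: -2; S2 reads c1=-2 → after 2×micro: 0 ⇒ (c0=-1, c1=-2, c2=0)

c0 at macro-step 1 = 5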